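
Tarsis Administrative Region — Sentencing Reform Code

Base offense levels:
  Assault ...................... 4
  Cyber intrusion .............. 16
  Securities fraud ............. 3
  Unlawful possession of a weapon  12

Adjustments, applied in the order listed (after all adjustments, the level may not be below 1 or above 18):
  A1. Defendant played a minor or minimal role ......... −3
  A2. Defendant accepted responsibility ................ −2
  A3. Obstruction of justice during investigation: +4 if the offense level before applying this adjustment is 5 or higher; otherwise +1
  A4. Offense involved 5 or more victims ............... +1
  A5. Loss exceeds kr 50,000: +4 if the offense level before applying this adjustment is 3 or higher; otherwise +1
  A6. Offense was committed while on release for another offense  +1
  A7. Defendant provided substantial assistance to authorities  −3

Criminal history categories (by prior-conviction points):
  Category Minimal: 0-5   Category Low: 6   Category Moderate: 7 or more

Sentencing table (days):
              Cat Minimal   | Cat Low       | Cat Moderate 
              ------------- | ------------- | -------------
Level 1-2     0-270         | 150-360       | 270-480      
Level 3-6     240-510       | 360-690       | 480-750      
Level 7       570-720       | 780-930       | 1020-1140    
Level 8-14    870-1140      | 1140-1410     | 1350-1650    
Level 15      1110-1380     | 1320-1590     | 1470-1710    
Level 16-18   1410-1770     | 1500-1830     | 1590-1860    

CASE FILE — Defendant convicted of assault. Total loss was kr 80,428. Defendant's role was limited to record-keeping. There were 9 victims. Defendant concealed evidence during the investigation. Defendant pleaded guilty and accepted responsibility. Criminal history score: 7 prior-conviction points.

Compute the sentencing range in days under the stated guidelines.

Base offense level for assault: 4.
A1 applies: 4 − 3 = 1.
A2 applies: 1 − 2 = -1.
A3 applies (level before this adjustment is -1 < 5, so +1): -1 + 1 = 0.
A4 applies: 0 + 1 = 1.
A5 applies (level before this adjustment is 1 < 3, so +1): 1 + 1 = 2.
A6 does not apply.
Final offense level: 2.
Criminal history: 7 prior points → Category Moderate (7+).
Level 2 falls in the 1-2 band.
Grid: Level 1-2 × Category Moderate = 270-480 days.

270-480 days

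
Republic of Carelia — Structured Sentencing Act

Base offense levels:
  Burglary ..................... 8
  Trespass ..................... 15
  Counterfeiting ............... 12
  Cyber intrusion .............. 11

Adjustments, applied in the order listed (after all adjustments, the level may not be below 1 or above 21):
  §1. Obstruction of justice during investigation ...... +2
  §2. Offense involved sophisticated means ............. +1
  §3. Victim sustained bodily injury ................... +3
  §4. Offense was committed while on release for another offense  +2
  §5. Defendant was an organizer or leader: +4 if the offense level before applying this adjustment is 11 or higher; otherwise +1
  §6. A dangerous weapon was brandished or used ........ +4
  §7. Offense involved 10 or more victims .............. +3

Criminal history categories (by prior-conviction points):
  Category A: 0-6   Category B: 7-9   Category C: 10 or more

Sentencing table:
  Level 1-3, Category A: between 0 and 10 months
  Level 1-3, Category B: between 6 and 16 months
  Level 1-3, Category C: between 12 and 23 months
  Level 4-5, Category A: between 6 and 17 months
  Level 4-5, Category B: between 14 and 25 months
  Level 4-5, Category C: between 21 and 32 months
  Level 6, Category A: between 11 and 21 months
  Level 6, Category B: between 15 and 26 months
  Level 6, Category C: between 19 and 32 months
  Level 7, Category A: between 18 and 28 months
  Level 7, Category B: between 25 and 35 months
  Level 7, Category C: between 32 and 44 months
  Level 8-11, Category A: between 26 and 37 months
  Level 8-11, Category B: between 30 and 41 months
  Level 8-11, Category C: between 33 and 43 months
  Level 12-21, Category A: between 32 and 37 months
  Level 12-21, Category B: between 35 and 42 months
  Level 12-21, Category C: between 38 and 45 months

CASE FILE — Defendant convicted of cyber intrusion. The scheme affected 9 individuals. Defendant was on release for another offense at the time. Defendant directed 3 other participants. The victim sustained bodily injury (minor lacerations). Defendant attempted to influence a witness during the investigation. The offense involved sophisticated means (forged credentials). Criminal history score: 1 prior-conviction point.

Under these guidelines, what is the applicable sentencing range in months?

Base offense level for cyber intrusion: 11.
§1 applies: 11 + 2 = 13.
§2 applies: 13 + 1 = 14.
§3 applies: 14 + 3 = 17.
§4 applies: 17 + 2 = 19.
§5 applies (level before this adjustment is 19 ≥ 11, so +4): 19 + 4 = 23.
Level 23 exceeds the maximum of 21; capped at 21.
Final offense level: 21.
Criminal history: 1 prior point → Category A (0-6).
Level 21 falls in the 12-21 band.
Grid: Level 12-21 × Category A = 32-37 months.

32-37 months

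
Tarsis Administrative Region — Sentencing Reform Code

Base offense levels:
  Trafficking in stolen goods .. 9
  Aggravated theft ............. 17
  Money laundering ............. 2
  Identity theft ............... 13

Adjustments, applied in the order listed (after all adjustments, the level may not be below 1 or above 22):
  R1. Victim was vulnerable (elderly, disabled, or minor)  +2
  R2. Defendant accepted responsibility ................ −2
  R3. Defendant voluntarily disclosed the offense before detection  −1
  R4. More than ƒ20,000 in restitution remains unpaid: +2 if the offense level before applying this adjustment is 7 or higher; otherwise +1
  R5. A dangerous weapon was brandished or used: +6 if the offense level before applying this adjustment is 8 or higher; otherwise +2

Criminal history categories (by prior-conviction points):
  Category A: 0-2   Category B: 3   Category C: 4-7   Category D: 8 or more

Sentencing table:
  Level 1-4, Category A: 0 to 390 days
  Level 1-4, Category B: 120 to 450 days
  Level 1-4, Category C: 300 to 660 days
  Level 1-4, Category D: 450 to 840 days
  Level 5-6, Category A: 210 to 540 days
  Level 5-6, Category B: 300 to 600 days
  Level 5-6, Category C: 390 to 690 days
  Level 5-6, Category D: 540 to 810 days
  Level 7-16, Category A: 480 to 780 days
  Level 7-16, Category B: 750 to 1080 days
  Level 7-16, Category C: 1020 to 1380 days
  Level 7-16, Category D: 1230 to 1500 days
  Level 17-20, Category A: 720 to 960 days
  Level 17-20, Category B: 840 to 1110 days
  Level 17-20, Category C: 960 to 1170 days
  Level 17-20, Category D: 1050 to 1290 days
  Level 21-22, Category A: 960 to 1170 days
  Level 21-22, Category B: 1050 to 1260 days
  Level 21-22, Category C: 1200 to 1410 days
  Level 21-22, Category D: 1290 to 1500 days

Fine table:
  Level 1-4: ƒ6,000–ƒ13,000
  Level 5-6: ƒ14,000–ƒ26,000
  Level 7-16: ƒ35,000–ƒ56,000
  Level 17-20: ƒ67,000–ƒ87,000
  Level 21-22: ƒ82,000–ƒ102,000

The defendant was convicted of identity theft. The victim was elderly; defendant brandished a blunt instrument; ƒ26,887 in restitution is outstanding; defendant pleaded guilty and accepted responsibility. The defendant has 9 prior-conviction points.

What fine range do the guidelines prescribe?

ƒ82,000–ƒ102,000

Base offense level for identity theft: 13.
R1 applies: 13 + 2 = 15.
R2 applies: 15 − 2 = 13.
R3 does not apply.
R4 applies (level before this adjustment is 13 ≥ 7, so +2): 13 + 2 = 15.
R5 applies (level before this adjustment is 15 ≥ 8, so +6): 15 + 6 = 21.
Final offense level: 21.
Level 21 falls in the 21-22 band.
Fine table: Level 21-22 → ƒ82,000–ƒ102,000.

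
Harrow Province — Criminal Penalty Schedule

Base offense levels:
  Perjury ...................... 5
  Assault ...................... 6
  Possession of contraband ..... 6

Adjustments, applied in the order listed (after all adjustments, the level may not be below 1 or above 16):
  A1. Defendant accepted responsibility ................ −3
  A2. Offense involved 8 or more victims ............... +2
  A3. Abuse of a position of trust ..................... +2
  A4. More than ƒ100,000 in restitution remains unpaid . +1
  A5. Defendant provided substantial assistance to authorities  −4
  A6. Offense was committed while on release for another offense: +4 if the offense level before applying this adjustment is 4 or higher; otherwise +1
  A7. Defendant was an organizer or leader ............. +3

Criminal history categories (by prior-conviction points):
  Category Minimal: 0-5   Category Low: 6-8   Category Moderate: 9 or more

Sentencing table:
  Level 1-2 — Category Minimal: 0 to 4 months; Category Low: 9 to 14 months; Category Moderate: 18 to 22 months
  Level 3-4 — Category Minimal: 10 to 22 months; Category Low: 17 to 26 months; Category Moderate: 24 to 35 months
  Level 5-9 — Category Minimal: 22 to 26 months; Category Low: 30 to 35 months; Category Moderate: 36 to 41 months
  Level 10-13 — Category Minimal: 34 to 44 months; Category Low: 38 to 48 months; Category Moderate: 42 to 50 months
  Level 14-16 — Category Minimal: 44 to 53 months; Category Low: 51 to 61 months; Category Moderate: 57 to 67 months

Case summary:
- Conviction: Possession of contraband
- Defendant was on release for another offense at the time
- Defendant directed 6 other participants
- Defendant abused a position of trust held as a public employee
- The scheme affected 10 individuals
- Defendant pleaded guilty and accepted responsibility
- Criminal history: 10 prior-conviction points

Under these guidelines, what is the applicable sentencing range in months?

Base offense level for possession of contraband: 6.
A1 applies: 6 − 3 = 3.
A2 applies: 3 + 2 = 5.
A3 applies: 5 + 2 = 7.
A5 does not apply.
A6 applies (level before this adjustment is 7 ≥ 4, so +4): 7 + 4 = 11.
A7 applies: 11 + 3 = 14.
Final offense level: 14.
Criminal history: 10 prior points → Category Moderate (9+).
Level 14 falls in the 14-16 band.
Grid: Level 14-16 × Category Moderate = 57-67 months.

57-67 months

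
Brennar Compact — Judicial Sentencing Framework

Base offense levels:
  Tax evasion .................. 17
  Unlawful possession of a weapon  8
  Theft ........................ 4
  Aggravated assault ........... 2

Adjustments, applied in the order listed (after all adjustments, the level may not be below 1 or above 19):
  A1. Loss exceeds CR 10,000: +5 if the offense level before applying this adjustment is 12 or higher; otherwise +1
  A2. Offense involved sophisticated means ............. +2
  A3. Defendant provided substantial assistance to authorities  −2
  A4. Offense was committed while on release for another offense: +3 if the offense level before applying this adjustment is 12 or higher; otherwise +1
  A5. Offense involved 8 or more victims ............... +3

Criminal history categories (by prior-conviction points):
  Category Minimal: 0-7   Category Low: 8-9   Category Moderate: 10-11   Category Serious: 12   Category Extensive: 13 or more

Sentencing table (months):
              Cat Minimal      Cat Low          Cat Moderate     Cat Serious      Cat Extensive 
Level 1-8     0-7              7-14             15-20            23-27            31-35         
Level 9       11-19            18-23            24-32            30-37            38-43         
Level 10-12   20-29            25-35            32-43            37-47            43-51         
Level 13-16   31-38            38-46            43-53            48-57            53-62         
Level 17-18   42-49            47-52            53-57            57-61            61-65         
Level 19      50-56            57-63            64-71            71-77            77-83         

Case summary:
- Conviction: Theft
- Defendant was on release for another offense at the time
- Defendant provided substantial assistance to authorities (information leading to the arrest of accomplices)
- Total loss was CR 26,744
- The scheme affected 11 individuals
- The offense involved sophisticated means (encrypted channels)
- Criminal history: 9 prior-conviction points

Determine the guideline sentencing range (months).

Base offense level for theft: 4.
A1 applies (level before this adjustment is 4 < 12, so +1): 4 + 1 = 5.
A2 applies: 5 + 2 = 7.
A3 applies: 7 − 2 = 5.
A4 applies (level before this adjustment is 5 < 12, so +1): 5 + 1 = 6.
A5 applies: 6 + 3 = 9.
Final offense level: 9.
Criminal history: 9 prior points → Category Low (8-9).
Level 9 falls in the 9 band.
Grid: Level 9 × Category Low = 18-23 months.

18-23 months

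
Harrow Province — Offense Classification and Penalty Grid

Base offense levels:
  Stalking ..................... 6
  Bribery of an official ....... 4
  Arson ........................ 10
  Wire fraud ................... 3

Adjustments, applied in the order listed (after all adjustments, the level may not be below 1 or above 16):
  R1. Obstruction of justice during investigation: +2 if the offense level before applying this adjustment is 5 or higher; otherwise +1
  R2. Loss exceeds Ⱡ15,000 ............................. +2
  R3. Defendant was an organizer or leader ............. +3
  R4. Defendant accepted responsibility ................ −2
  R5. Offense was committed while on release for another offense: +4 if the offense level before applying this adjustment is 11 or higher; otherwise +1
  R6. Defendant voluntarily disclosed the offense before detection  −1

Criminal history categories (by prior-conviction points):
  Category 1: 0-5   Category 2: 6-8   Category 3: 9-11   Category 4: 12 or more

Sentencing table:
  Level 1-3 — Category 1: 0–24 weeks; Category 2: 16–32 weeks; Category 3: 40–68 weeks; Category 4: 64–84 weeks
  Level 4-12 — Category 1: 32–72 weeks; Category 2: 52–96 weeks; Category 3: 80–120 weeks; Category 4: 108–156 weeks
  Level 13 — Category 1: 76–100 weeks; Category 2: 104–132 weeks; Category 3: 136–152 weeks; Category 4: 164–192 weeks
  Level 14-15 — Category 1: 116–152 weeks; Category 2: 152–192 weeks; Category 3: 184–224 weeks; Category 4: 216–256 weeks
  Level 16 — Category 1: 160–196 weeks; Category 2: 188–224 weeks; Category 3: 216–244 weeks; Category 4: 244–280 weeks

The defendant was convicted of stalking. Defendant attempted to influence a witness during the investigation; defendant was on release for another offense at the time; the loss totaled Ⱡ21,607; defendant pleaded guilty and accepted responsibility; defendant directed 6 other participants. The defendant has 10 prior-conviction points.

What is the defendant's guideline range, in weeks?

Base offense level for stalking: 6.
R1 applies (level before this adjustment is 6 ≥ 5, so +2): 6 + 2 = 8.
R2 applies: 8 + 2 = 10.
R3 applies: 10 + 3 = 13.
R4 applies: 13 − 2 = 11.
R5 applies (level before this adjustment is 11 ≥ 11, so +4): 11 + 4 = 15.
R6 does not apply.
Final offense level: 15.
Criminal history: 10 prior points → Category 3 (9-11).
Level 15 falls in the 14-15 band.
Grid: Level 14-15 × Category 3 = 184-224 weeks.

184-224 weeks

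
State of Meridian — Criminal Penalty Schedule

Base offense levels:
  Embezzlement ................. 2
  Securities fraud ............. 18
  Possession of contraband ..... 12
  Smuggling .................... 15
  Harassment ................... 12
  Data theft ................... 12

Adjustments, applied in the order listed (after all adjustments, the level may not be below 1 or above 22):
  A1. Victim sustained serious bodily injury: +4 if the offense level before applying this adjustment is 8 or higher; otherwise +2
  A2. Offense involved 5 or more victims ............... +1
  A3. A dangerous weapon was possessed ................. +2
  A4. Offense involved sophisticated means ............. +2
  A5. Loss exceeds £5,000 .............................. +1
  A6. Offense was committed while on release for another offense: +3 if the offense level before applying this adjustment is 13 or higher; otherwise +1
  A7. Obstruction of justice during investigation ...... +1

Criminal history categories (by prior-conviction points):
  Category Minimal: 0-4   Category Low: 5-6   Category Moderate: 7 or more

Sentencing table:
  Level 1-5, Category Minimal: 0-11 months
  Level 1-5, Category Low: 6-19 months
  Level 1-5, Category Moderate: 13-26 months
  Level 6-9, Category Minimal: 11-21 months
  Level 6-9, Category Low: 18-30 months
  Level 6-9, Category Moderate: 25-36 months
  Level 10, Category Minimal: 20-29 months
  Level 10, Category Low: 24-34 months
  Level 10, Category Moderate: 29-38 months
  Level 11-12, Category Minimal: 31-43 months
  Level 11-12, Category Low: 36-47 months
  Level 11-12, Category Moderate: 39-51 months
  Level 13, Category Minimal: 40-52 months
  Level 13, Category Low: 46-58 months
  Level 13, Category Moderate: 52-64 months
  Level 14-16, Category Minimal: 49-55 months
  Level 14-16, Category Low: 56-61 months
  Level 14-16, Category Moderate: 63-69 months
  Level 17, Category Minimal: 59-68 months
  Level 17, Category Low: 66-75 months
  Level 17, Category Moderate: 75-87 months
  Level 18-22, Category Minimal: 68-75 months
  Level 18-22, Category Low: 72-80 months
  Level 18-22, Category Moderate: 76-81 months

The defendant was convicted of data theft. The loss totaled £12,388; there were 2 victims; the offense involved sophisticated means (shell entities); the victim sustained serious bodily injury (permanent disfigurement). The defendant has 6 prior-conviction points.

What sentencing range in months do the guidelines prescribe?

72-80 months

Base offense level for data theft: 12.
A1 applies (level before this adjustment is 12 ≥ 8, so +4): 12 + 4 = 16.
A2 does not apply.
A3 does not apply.
A4 applies: 16 + 2 = 18.
A5 applies: 18 + 1 = 19.
Final offense level: 19.
Criminal history: 6 prior points → Category Low (5-6).
Level 19 falls in the 18-22 band.
Grid: Level 18-22 × Category Low = 72-80 months.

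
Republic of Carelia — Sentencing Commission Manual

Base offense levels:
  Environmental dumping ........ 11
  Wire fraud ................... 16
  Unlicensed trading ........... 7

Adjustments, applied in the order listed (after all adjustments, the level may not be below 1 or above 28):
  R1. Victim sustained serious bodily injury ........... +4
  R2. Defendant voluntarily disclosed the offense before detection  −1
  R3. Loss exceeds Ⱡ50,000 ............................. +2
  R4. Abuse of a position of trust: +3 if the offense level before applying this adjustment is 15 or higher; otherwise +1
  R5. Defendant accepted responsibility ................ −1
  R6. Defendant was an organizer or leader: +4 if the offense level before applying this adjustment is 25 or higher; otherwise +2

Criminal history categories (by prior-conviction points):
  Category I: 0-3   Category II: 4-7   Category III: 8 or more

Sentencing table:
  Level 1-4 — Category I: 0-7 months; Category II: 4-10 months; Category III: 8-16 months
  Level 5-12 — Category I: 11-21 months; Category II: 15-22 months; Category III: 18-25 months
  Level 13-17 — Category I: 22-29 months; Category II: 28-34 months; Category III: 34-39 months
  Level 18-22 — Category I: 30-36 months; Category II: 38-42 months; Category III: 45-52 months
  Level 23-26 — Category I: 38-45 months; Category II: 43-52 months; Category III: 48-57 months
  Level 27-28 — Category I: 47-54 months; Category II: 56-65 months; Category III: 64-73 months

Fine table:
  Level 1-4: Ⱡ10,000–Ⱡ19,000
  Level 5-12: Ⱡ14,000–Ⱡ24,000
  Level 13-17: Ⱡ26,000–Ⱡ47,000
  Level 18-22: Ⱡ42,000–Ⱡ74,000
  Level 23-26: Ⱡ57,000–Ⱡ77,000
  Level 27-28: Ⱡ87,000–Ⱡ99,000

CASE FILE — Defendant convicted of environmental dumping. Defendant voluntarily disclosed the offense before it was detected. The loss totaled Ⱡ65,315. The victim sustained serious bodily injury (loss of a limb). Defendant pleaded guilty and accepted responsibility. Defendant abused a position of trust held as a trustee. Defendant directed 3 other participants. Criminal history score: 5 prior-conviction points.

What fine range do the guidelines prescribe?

Base offense level for environmental dumping: 11.
R1 applies: 11 + 4 = 15.
R2 applies: 15 − 1 = 14.
R3 applies: 14 + 2 = 16.
R4 applies (level before this adjustment is 16 ≥ 15, so +3): 16 + 3 = 19.
R5 applies: 19 − 1 = 18.
R6 applies (level before this adjustment is 18 < 25, so +2): 18 + 2 = 20.
Final offense level: 20.
Level 20 falls in the 18-22 band.
Fine table: Level 18-22 → Ⱡ42,000–Ⱡ74,000.

Ⱡ42,000–Ⱡ74,000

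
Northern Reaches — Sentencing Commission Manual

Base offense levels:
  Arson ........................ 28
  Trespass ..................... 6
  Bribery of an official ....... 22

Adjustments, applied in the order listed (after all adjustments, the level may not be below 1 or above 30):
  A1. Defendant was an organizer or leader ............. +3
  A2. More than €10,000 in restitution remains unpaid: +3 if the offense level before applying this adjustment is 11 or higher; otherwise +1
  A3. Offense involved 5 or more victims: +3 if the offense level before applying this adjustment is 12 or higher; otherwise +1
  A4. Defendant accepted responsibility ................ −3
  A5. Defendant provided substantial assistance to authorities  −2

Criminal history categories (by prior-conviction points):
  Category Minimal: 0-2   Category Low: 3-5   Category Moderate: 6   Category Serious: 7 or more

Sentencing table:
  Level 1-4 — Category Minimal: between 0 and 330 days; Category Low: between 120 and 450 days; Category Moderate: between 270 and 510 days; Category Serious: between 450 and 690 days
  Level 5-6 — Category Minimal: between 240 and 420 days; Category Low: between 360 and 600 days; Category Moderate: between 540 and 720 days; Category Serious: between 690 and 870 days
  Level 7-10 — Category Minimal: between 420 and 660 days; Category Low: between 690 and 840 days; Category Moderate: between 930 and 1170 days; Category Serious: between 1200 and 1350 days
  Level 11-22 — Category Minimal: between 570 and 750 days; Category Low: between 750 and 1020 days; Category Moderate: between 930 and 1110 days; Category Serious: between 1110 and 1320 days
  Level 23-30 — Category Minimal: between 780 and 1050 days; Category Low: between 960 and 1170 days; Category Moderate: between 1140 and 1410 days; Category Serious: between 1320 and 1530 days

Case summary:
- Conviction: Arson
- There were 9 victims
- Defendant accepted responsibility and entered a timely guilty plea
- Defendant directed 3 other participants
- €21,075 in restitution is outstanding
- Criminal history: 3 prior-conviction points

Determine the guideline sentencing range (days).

Base offense level for arson: 28.
A1 applies: 28 + 3 = 31.
A2 applies (level before this adjustment is 31 ≥ 11, so +3): 31 + 3 = 34.
A3 applies (level before this adjustment is 34 ≥ 12, so +3): 34 + 3 = 37.
A4 applies: 37 − 3 = 34.
Level 34 exceeds the maximum of 30; capped at 30.
Final offense level: 30.
Criminal history: 3 prior points → Category Low (3-5).
Level 30 falls in the 23-30 band.
Grid: Level 23-30 × Category Low = 960-1170 days.

960-1170 days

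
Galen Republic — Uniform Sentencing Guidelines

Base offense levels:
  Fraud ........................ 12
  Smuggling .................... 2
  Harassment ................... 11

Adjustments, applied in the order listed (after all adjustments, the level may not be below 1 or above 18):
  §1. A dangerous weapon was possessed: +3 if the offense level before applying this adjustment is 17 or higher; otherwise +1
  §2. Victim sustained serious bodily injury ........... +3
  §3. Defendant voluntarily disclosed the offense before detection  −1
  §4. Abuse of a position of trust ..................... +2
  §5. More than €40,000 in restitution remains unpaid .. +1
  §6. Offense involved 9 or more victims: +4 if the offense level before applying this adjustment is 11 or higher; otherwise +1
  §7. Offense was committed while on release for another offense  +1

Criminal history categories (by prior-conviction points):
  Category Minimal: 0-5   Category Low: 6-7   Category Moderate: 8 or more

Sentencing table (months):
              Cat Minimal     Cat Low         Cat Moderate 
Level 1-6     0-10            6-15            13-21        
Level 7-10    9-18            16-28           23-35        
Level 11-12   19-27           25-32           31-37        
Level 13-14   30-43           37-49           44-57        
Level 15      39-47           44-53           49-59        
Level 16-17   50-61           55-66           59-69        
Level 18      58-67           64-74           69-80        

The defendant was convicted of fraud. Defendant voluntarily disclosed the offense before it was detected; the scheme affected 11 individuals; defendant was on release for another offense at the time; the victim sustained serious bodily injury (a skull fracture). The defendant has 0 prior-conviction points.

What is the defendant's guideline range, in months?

58-67 months

Base offense level for fraud: 12.
§1 does not apply.
§2 applies: 12 + 3 = 15.
§3 applies: 15 − 1 = 14.
§4 does not apply.
§5 does not apply.
§6 applies (level before this adjustment is 14 ≥ 11, so +4): 14 + 4 = 18.
§7 applies: 18 + 1 = 19.
Level 19 exceeds the maximum of 18; capped at 18.
Final offense level: 18.
Criminal history: 0 prior points → Category Minimal (0-5).
Level 18 falls in the 18 band.
Grid: Level 18 × Category Minimal = 58-67 months.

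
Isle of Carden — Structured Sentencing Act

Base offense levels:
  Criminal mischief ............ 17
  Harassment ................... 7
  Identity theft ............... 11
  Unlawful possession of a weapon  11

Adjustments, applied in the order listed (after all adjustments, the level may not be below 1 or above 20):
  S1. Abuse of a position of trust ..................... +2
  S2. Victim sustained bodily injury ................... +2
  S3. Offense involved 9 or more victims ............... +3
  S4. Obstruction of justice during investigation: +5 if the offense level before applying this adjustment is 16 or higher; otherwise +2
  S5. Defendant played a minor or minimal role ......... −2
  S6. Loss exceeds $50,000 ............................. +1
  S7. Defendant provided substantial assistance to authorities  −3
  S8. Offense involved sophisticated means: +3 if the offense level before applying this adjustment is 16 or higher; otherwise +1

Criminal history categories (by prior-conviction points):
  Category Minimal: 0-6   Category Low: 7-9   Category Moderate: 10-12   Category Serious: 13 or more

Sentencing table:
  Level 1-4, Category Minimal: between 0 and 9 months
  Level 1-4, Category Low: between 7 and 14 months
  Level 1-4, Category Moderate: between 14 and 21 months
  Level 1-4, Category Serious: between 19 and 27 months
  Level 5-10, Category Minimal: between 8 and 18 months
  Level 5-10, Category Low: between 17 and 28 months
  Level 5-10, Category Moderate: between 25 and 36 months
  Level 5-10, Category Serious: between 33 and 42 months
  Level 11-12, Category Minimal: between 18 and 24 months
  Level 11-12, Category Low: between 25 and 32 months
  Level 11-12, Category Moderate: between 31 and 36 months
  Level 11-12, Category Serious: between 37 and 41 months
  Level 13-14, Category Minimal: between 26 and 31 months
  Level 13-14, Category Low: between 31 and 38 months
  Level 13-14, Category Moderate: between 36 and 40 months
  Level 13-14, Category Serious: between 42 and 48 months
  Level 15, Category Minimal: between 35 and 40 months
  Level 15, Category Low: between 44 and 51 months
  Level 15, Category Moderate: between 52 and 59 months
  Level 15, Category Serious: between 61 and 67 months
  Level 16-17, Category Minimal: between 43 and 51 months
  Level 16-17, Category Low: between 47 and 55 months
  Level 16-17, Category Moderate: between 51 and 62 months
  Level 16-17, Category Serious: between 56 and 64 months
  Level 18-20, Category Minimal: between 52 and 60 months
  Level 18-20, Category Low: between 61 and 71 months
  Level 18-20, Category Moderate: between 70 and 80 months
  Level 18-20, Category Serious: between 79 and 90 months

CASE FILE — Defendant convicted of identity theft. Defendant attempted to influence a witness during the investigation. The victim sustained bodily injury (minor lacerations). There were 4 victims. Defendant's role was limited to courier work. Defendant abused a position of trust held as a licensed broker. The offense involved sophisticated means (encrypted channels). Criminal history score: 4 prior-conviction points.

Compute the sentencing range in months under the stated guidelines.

43-51 months

Base offense level for identity theft: 11.
S1 applies: 11 + 2 = 13.
S2 applies: 13 + 2 = 15.
S4 applies (level before this adjustment is 15 < 16, so +2): 15 + 2 = 17.
S5 applies: 17 − 2 = 15.
S8 applies (level before this adjustment is 15 < 16, so +1): 15 + 1 = 16.
Final offense level: 16.
Criminal history: 4 prior points → Category Minimal (0-6).
Level 16 falls in the 16-17 band.
Grid: Level 16-17 × Category Minimal = 43-51 months.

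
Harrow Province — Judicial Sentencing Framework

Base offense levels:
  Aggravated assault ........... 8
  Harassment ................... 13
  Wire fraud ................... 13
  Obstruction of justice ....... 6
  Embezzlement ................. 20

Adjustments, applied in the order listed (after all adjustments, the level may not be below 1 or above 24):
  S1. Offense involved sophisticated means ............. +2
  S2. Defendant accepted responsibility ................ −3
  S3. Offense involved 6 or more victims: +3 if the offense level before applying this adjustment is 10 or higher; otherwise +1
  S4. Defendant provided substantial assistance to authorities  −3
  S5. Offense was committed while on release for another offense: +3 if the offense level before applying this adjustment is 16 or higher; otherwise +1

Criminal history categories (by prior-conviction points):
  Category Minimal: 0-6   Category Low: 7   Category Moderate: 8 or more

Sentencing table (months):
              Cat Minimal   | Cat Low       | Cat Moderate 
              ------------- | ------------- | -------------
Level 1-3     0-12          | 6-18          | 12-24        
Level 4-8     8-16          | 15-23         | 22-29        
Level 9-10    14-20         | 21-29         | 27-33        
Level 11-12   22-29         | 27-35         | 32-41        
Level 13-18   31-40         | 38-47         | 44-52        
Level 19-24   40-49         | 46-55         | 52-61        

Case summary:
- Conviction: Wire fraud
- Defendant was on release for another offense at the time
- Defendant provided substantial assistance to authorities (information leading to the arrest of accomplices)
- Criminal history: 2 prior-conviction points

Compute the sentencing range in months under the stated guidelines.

Base offense level for wire fraud: 13.
S2 does not apply.
S3 does not apply.
S4 applies: 13 − 3 = 10.
S5 applies (level before this adjustment is 10 < 16, so +1): 10 + 1 = 11.
Final offense level: 11.
Criminal history: 2 prior points → Category Minimal (0-6).
Level 11 falls in the 11-12 band.
Grid: Level 11-12 × Category Minimal = 22-29 months.

22-29 months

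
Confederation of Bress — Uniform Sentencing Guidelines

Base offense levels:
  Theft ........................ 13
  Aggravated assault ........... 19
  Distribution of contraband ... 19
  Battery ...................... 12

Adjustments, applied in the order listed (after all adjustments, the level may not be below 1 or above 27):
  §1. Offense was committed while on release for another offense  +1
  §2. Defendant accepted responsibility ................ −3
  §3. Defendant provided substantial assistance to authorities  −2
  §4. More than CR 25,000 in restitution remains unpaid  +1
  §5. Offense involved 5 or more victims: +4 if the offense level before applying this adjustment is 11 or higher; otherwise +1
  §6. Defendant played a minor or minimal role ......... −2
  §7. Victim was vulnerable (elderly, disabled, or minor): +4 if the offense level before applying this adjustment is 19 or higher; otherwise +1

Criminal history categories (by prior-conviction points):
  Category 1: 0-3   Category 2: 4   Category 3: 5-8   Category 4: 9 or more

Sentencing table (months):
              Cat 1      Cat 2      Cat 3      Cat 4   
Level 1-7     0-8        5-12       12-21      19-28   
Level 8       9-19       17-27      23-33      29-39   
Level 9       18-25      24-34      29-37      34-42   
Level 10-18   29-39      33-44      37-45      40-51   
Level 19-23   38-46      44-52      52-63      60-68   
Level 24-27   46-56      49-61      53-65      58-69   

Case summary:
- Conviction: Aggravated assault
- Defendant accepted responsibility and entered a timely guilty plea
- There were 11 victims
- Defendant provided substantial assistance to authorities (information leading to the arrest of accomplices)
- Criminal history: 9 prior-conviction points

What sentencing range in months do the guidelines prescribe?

40-51 months

Base offense level for aggravated assault: 19.
§1 does not apply.
§2 applies: 19 − 3 = 16.
§3 applies: 16 − 2 = 14.
§4 does not apply.
§5 applies (level before this adjustment is 14 ≥ 11, so +4): 14 + 4 = 18.
Final offense level: 18.
Criminal history: 9 prior points → Category 4 (9+).
Level 18 falls in the 10-18 band.
Grid: Level 10-18 × Category 4 = 40-51 months.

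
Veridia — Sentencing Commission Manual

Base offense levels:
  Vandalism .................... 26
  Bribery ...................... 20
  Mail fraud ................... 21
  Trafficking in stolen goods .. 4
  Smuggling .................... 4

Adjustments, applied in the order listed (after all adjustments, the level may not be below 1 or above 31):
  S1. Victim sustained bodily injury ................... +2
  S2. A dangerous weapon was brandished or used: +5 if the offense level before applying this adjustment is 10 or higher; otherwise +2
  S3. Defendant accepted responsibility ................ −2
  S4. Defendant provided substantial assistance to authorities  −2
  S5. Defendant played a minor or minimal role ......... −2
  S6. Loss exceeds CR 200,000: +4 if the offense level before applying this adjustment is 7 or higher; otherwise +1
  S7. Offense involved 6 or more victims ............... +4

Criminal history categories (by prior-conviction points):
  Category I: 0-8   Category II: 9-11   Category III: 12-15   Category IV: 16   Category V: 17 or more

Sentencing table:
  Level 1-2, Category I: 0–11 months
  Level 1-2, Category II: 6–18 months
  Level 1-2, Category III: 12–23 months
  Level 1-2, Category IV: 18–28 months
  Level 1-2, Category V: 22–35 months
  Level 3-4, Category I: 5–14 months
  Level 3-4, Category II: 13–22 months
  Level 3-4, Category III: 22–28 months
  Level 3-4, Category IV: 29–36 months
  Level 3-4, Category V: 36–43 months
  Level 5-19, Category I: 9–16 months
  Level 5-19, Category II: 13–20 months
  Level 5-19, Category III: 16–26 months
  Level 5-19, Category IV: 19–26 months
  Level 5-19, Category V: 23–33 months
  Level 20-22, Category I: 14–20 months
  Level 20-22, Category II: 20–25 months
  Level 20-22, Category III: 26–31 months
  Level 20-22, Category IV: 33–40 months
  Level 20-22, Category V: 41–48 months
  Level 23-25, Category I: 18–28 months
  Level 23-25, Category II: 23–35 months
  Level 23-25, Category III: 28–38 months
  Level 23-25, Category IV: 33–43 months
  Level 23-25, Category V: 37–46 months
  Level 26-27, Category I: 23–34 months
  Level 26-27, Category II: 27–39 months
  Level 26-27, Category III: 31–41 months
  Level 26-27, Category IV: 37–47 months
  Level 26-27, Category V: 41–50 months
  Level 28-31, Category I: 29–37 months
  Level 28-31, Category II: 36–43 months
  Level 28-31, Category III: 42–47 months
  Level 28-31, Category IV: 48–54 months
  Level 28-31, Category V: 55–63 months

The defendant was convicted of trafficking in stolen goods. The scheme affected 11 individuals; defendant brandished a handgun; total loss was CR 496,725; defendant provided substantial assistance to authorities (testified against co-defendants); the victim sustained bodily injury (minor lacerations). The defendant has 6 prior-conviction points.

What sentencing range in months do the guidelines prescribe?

9-16 months

Base offense level for trafficking in stolen goods: 4.
S1 applies: 4 + 2 = 6.
S2 applies (level before this adjustment is 6 < 10, so +2): 6 + 2 = 8.
S4 applies: 8 − 2 = 6.
S5 does not apply.
S6 applies (level before this adjustment is 6 < 7, so +1): 6 + 1 = 7.
S7 applies: 7 + 4 = 11.
Final offense level: 11.
Criminal history: 6 prior points → Category I (0-8).
Level 11 falls in the 5-19 band.
Grid: Level 5-19 × Category I = 9-16 months.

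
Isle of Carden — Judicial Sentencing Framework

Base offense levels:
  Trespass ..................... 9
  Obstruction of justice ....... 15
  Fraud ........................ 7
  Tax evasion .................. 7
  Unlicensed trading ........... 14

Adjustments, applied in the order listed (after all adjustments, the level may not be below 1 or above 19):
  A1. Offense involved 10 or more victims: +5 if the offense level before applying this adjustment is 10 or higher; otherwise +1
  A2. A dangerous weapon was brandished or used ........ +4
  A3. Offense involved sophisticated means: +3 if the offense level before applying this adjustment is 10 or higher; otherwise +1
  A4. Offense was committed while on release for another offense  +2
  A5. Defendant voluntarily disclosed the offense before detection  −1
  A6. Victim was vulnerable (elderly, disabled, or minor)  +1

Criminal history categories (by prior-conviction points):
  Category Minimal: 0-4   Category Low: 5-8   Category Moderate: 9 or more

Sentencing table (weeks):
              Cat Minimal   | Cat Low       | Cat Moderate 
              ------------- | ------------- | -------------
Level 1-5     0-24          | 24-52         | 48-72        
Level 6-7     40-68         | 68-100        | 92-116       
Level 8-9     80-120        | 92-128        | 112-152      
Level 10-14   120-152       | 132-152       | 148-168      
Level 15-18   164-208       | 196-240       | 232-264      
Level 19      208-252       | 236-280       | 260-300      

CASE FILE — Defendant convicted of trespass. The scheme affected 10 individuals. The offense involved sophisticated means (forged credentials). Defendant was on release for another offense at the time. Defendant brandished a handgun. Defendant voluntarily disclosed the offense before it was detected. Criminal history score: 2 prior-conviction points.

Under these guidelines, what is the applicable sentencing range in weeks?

164-208 weeks

Base offense level for trespass: 9.
A1 applies (level before this adjustment is 9 < 10, so +1): 9 + 1 = 10.
A2 applies: 10 + 4 = 14.
A3 applies (level before this adjustment is 14 ≥ 10, so +3): 14 + 3 = 17.
A4 applies: 17 + 2 = 19.
A5 applies: 19 − 1 = 18.
A6 does not apply.
Final offense level: 18.
Criminal history: 2 prior points → Category Minimal (0-4).
Level 18 falls in the 15-18 band.
Grid: Level 15-18 × Category Minimal = 164-208 weeks.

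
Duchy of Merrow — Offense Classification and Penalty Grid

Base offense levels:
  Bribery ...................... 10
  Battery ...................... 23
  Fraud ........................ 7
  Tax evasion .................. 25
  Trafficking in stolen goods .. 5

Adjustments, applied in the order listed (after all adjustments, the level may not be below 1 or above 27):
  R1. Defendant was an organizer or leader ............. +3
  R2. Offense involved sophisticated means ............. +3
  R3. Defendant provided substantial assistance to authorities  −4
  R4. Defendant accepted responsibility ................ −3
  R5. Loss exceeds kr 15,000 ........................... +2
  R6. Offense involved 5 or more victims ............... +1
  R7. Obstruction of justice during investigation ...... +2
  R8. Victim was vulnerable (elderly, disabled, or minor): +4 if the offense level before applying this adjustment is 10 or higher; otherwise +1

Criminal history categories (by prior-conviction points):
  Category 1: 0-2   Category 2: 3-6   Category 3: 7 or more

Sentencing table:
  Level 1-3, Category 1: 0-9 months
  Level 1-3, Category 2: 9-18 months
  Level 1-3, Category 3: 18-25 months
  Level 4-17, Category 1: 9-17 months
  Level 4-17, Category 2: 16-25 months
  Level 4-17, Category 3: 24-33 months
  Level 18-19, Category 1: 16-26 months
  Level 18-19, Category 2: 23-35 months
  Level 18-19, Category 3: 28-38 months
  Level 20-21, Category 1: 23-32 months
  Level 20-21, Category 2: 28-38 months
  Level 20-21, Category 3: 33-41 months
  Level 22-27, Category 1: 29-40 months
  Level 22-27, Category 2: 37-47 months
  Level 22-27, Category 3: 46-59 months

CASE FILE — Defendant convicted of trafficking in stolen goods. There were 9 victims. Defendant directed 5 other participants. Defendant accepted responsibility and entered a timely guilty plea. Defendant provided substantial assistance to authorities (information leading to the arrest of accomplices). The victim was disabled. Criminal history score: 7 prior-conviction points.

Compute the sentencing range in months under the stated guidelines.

Base offense level for trafficking in stolen goods: 5.
R1 applies: 5 + 3 = 8.
R2 does not apply.
R3 applies: 8 − 4 = 4.
R4 applies: 4 − 3 = 1.
R5 does not apply.
R6 applies: 1 + 1 = 2.
R7 does not apply.
R8 applies (level before this adjustment is 2 < 10, so +1): 2 + 1 = 3.
Final offense level: 3.
Criminal history: 7 prior points → Category 3 (7+).
Level 3 falls in the 1-3 band.
Grid: Level 1-3 × Category 3 = 18-25 months.

18-25 months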